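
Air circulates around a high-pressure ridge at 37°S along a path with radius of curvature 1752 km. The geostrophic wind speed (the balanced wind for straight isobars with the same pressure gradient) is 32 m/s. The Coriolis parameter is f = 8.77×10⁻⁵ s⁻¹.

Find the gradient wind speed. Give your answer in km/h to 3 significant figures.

Around a high, pressure-gradient force acts outward with centrifugal, so Coriolis balances both:
fV = (1/ρ)|∂P/∂n| + V²/R  →  V² − fR·V + fR·V_g = 0
With fR = 8.77×10⁻⁵ × 1752×10³ m = 154 m/s:
V = [fR − √((fR)² − 4 fR V_g)]/2 = [154 − √(154² − 4×154×32)]/2 = 45.4 m/s
Supergeostrophic (V > V_g = 32 m/s), as expected around a high.
Converting: 45.4 m/s × 3.6 = 164 km/h

164 km/h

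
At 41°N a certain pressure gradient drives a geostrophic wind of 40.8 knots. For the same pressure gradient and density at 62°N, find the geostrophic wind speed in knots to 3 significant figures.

30.3 knots

With the same pressure gradient and density, V_g ∝ 1/f ∝ 1/sin φ.
V₂ = V₁ · sin φ₁ / sin φ₂ = 40.8 × sin 41° / sin 62°
V₂ = 40.8 × 0.6561/0.8829 = 30.3 knots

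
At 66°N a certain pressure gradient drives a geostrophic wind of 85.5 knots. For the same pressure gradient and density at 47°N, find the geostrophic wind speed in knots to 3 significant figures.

107 knots

With the same pressure gradient and density, V_g ∝ 1/f ∝ 1/sin φ.
V₂ = V₁ · sin φ₁ / sin φ₂ = 85.5 × sin 66° / sin 47°
V₂ = 85.5 × 0.9135/0.7314 = 107 knots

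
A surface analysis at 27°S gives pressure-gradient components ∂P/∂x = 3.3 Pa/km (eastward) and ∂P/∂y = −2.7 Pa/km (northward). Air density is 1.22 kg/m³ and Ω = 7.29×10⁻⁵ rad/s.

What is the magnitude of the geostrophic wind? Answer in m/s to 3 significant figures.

Coriolis parameter at 27°S:
f = 2Ω sin φ = 2 × 7.29×10⁻⁵ × sin 27° = 6.62×10⁻⁵ s⁻¹
In the Southern Hemisphere f is negative: f = −6.62×10⁻⁵ s⁻¹.
Component geostrophic relations (x east, y north):
u_g = −(1/(fρ)) ∂P/∂y,  v_g = (1/(fρ)) ∂P/∂x
u_g = −(−2.7×10⁻³)/(−6.62×10⁻⁵ × 1.22) = −33.4 m/s;  v_g = (3.3×10⁻³)/(−6.62×10⁻⁵ × 1.22) = −40.9 m/s
|V_g| = √(u_g² + v_g²) = 52.8 m/s

52.8 m/s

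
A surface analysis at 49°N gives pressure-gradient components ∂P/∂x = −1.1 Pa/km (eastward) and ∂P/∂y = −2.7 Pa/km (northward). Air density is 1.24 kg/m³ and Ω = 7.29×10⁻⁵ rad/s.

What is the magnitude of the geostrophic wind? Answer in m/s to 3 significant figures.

Coriolis parameter at 49°N:
f = 2Ω sin φ = 2 × 7.29×10⁻⁵ × sin 49° = 1.10×10⁻⁴ s⁻¹
Component geostrophic relations (x east, y north):
u_g = −(1/(fρ)) ∂P/∂y,  v_g = (1/(fρ)) ∂P/∂x
u_g = −(−2.7×10⁻³)/(1.10×10⁻⁴ × 1.24) = 19.8 m/s;  v_g = (−1.1×10⁻³)/(1.10×10⁻⁴ × 1.24) = −8.06 m/s
|V_g| = √(u_g² + v_g²) = 21.4 m/s

21.4 m/s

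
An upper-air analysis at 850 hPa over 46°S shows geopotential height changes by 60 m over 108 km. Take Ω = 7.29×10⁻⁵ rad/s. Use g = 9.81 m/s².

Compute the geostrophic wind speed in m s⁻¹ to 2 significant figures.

Coriolis parameter at 46°S:
f = 2Ω sin φ = 2 × 7.29×10⁻⁵ × sin 46° = 1.05×10⁻⁴ s⁻¹
Height gradient: |∂Z/∂n| = 60 m / 108000 m = 5.56×10⁻⁴
On a pressure surface, geostrophic balance gives V_g = (g/f)|∂Z/∂n|:
V_g = 9.81 × 5.56×10⁻⁴ / 1.05×10⁻⁴ = 52.0 m/s

52 m s⁻¹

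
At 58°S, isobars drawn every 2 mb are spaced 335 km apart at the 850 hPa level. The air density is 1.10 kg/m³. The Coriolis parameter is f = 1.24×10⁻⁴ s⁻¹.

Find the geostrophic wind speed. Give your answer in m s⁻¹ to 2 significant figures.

Pressure gradient: |∂P/∂n| = 200 Pa / 335000 m = 5.97×10⁻⁴ Pa/m
Geostrophic balance (pressure-gradient force = Coriolis force):
V_g = (1/(fρ)) |∂P/∂n| = 5.97×10⁻⁴ / (1.24×10⁻⁴ × 1.10) = 4.38 m/s

4.4 m s⁻¹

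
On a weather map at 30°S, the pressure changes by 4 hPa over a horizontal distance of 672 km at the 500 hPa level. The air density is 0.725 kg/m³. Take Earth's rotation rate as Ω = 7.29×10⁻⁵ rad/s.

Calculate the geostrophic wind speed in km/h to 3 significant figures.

Coriolis parameter at 30°S:
f = 2Ω sin φ = 2 × 7.29×10⁻⁵ × sin 30° = 7.29×10⁻⁵ s⁻¹
Pressure gradient: |∂P/∂n| = 400 Pa / 672000 m = 5.95×10⁻⁴ Pa/m
Geostrophic balance (pressure-gradient force = Coriolis force):
V_g = (1/(fρ)) |∂P/∂n| = 5.95×10⁻⁴ / (7.29×10⁻⁵ × 0.725) = 11.3 m/s
Converting: 11.3 m/s × 3.6 = 40.5 km/h

40.5 km/h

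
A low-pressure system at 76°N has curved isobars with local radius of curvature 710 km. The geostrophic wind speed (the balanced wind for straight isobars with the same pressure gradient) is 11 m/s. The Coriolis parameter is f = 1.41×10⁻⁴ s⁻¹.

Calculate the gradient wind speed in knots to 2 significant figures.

19 knots

Around a low, centrifugal force acts outward with Coriolis, so pressure-gradient force balances both:
(1/ρ)|∂P/∂n| = fV + V²/R  →  V² + fR·V − fR·V_g = 0
With fR = 1.41×10⁻⁴ × 710×10³ m = 100 m/s:
V = [−fR + √((fR)² + 4 fR V_g)]/2 = [−100 + √(100² + 4×100×11)]/2 = 10 m/s
Subgeostrophic (V < V_g = 11 m/s), as expected around a low.
Converting: 10 m/s × 1.944 = 19 knots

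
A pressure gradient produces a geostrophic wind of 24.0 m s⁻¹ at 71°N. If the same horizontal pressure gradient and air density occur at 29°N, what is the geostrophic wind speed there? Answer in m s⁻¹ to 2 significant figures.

With the same pressure gradient and density, V_g ∝ 1/f ∝ 1/sin φ.
V₂ = V₁ · sin φ₁ / sin φ₂ = 24.0 × sin 71° / sin 29°
V₂ = 24.0 × 0.9455/0.4848 = 47 m s⁻¹

47 m s⁻¹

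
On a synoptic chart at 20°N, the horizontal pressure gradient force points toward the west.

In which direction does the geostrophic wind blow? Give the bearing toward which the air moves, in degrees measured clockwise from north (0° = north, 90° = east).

The pressure-gradient force points toward the west (bearing 270°).
Geostrophic balance: in the Northern Hemisphere the Coriolis force deflects motion to the right, so the geostrophic wind blows 90° to the right of the pressure-gradient force (low pressure on the left).
Rotating 270° by 90° clockwise gives 000° — the wind blows toward the north.

000°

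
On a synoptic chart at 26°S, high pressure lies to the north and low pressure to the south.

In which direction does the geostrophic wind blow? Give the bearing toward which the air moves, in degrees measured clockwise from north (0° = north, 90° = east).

The pressure-gradient force points toward the south (bearing 180°).
Geostrophic balance: in the Southern Hemisphere the Coriolis force deflects motion to the left, so the geostrophic wind blows 90° to the left of the pressure-gradient force (low pressure on the right).
Rotating 180° by 90° counterclockwise gives 090° — the wind blows toward the east.

090°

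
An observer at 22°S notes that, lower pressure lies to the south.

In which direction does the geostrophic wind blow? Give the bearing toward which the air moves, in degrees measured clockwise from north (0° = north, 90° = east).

090°

The pressure-gradient force points toward the south (bearing 180°).
Geostrophic balance: in the Southern Hemisphere the Coriolis force deflects motion to the left, so the geostrophic wind blows 90° to the left of the pressure-gradient force (low pressure on the right).
Rotating 180° by 90° counterclockwise gives 090° — the wind blows toward the east.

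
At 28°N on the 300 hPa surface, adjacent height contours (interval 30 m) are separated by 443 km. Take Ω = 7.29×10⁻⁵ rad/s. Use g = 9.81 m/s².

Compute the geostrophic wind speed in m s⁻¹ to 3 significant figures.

Coriolis parameter at 28°N:
f = 2Ω sin φ = 2 × 7.29×10⁻⁵ × sin 28° = 6.84×10⁻⁵ s⁻¹
Height gradient: |∂Z/∂n| = 30 m / 443000 m = 6.77×10⁻⁵
On a pressure surface, geostrophic balance gives V_g = (g/f)|∂Z/∂n|:
V_g = 9.81 × 6.77×10⁻⁵ / 6.84×10⁻⁵ = 9.71 m/s

9.71 m s⁻¹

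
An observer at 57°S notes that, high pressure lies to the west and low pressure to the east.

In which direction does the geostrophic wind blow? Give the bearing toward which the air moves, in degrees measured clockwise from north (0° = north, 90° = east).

000°

The pressure-gradient force points toward the east (bearing 090°).
Geostrophic balance: in the Southern Hemisphere the Coriolis force deflects motion to the left, so the geostrophic wind blows 90° to the left of the pressure-gradient force (low pressure on the right).
Rotating 090° by 90° counterclockwise gives 000° — the wind blows toward the north.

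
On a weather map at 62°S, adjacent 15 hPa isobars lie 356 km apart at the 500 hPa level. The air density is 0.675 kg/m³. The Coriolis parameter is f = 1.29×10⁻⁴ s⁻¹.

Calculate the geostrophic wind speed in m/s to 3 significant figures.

48.4 m/s

Pressure gradient: |∂P/∂n| = 1500 Pa / 356000 m = 4.21×10⁻³ Pa/m
Geostrophic balance (pressure-gradient force = Coriolis force):
V_g = (1/(fρ)) |∂P/∂n| = 4.21×10⁻³ / (1.29×10⁻⁴ × 0.675) = 48.4 m/s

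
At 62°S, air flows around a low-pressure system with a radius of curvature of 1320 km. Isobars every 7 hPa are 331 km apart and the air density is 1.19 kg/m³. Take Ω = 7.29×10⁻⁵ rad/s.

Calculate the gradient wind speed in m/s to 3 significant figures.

Coriolis parameter at 62°S:
f = 2Ω sin φ = 2 × 7.29×10⁻⁵ × sin 62° = 1.29×10⁻⁴ s⁻¹
Pressure gradient: |∂P/∂n| = 700 Pa / 331000 m = 2.11×10⁻³ Pa/m
Geostrophic speed: V_g = |∂P/∂n|/(fρ) = 2.11×10⁻³/(1.29×10⁻⁴ × 1.19) = 13.8 m/s
Around a low, centrifugal force acts outward with Coriolis, so pressure-gradient force balances both:
(1/ρ)|∂P/∂n| = fV + V²/R  →  V² + fR·V − fR·V_g = 0
With fR = 1.29×10⁻⁴ × 1320×10³ m = 170 m/s:
V = [−fR + √((fR)² + 4 fR V_g)]/2 = [−170 + √(170² + 4×170×13.8)]/2 = 12.8 m/s
Subgeostrophic (V < V_g = 13.8 m/s), as expected around a low.

12.8 m/s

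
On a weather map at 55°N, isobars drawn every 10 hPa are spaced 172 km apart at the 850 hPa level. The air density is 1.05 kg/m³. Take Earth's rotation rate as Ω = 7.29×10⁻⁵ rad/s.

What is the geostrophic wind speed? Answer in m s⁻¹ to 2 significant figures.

46 m s⁻¹

Coriolis parameter at 55°N:
f = 2Ω sin φ = 2 × 7.29×10⁻⁵ × sin 55° = 1.19×10⁻⁴ s⁻¹
Pressure gradient: |∂P/∂n| = 1000 Pa / 172000 m = 5.81×10⁻³ Pa/m
Geostrophic balance (pressure-gradient force = Coriolis force):
V_g = (1/(fρ)) |∂P/∂n| = 5.81×10⁻³ / (1.19×10⁻⁴ × 1.05) = 46.4 m/s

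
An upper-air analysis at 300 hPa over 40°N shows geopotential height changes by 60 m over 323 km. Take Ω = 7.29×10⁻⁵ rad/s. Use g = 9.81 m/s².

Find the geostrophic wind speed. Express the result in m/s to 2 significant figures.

Coriolis parameter at 40°N:
f = 2Ω sin φ = 2 × 7.29×10⁻⁵ × sin 40° = 9.37×10⁻⁵ s⁻¹
Height gradient: |∂Z/∂n| = 60 m / 323000 m = 1.86×10⁻⁴
On a pressure surface, geostrophic balance gives V_g = (g/f)|∂Z/∂n|:
V_g = 9.81 × 1.86×10⁻⁴ / 9.37×10⁻⁵ = 19.4 m/s

19 m/s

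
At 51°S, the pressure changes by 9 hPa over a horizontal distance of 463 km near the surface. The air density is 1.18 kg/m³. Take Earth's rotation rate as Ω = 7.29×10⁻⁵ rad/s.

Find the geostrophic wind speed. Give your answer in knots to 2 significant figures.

Coriolis parameter at 51°S:
f = 2Ω sin φ = 2 × 7.29×10⁻⁵ × sin 51° = 1.13×10⁻⁴ s⁻¹
Pressure gradient: |∂P/∂n| = 900 Pa / 463000 m = 1.94×10⁻³ Pa/m
Geostrophic balance (pressure-gradient force = Coriolis force):
V_g = (1/(fρ)) |∂P/∂n| = 1.94×10⁻³ / (1.13×10⁻⁴ × 1.18) = 14.5 m/s
Converting: 14.5 m/s × 1.944 = 28 knots

28 knots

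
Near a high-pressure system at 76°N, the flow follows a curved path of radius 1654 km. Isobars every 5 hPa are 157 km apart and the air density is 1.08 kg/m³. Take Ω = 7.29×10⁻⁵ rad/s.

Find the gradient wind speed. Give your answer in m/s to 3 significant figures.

Coriolis parameter at 76°N:
f = 2Ω sin φ = 2 × 7.29×10⁻⁵ × sin 76° = 1.41×10⁻⁴ s⁻¹
Pressure gradient: |∂P/∂n| = 500 Pa / 157000 m = 3.18×10⁻³ Pa/m
Geostrophic speed: V_g = |∂P/∂n|/(fρ) = 3.18×10⁻³/(1.41×10⁻⁴ × 1.08) = 20.8 m/s
Around a high, pressure-gradient force acts outward with centrifugal, so Coriolis balances both:
fV = (1/ρ)|∂P/∂n| + V²/R  →  V² − fR·V + fR·V_g = 0
With fR = 1.41×10⁻⁴ × 1654×10³ m = 234 m/s:
V = [fR − √((fR)² − 4 fR V_g)]/2 = [234 − √(234² − 4×234×20.8)]/2 = 23.1 m/s
Supergeostrophic (V > V_g = 20.8 m/s), as expected around a high.

23.1 m/s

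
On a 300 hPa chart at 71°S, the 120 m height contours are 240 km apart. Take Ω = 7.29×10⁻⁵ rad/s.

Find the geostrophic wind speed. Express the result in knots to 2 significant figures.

69 knots

Coriolis parameter at 71°S:
f = 2Ω sin φ = 2 × 7.29×10⁻⁵ × sin 71° = 1.38×10⁻⁴ s⁻¹
Height gradient: |∂Z/∂n| = 120 m / 240000 m = 5.00×10⁻⁴
On a pressure surface, geostrophic balance gives V_g = (g/f)|∂Z/∂n|:
V_g = 9.81 × 5.00×10⁻⁴ / 1.38×10⁻⁴ = 35.6 m/s
Converting: 35.6 m/s × 1.944 = 69 knots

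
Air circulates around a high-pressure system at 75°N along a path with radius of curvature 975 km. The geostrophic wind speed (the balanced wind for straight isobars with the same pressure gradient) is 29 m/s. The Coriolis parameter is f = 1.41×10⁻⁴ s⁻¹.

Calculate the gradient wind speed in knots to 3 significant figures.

80.8 knots

Around a high, pressure-gradient force acts outward with centrifugal, so Coriolis balances both:
fV = (1/ρ)|∂P/∂n| + V²/R  →  V² − fR·V + fR·V_g = 0
With fR = 1.41×10⁻⁴ × 975×10³ m = 137 m/s:
V = [fR − √((fR)² − 4 fR V_g)]/2 = [137 − √(137² − 4×137×29)]/2 = 41.6 m/s
Supergeostrophic (V > V_g = 29 m/s), as expected around a high.
Converting: 41.6 m/s × 1.944 = 80.8 knots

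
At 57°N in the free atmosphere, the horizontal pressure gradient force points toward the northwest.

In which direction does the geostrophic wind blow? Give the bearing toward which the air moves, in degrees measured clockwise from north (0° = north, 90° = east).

The pressure-gradient force points toward the northwest (bearing 315°).
Geostrophic balance: in the Northern Hemisphere the Coriolis force deflects motion to the right, so the geostrophic wind blows 90° to the right of the pressure-gradient force (low pressure on the left).
Rotating 315° by 90° clockwise gives 045° — the wind blows toward the northeast.

045°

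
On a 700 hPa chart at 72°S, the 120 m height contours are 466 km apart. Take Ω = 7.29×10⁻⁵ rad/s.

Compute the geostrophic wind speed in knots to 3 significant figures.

35.4 knots

Coriolis parameter at 72°S:
f = 2Ω sin φ = 2 × 7.29×10⁻⁵ × sin 72° = 1.39×10⁻⁴ s⁻¹
Height gradient: |∂Z/∂n| = 120 m / 466000 m = 2.58×10⁻⁴
On a pressure surface, geostrophic balance gives V_g = (g/f)|∂Z/∂n|:
V_g = 9.81 × 2.58×10⁻⁴ / 1.39×10⁻⁴ = 18.2 m/s
Converting: 18.2 m/s × 1.944 = 35.4 knots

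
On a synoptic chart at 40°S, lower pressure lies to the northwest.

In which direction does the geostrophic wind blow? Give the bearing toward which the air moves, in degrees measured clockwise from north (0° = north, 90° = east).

The pressure-gradient force points toward the northwest (bearing 315°).
Geostrophic balance: in the Southern Hemisphere the Coriolis force deflects motion to the left, so the geostrophic wind blows 90° to the left of the pressure-gradient force (low pressure on the right).
Rotating 315° by 90° counterclockwise gives 225° — the wind blows toward the southwest.

225°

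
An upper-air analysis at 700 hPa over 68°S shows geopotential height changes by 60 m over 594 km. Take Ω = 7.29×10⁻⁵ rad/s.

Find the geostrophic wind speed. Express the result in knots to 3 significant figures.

Coriolis parameter at 68°S:
f = 2Ω sin φ = 2 × 7.29×10⁻⁵ × sin 68° = 1.35×10⁻⁴ s⁻¹
Height gradient: |∂Z/∂n| = 60 m / 594000 m = 1.01×10⁻⁴
On a pressure surface, geostrophic balance gives V_g = (g/f)|∂Z/∂n|:
V_g = 9.81 × 1.01×10⁻⁴ / 1.35×10⁻⁴ = 7.33 m/s
Converting: 7.33 m/s × 1.944 = 14.2 knots

14.2 knots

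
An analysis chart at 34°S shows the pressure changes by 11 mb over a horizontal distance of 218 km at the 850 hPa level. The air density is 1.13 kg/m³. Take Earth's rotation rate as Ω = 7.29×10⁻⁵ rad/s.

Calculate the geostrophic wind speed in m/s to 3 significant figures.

Coriolis parameter at 34°S:
f = 2Ω sin φ = 2 × 7.29×10⁻⁵ × sin 34° = 8.15×10⁻⁵ s⁻¹
Pressure gradient: |∂P/∂n| = 1100 Pa / 218000 m = 5.05×10⁻³ Pa/m
Geostrophic balance (pressure-gradient force = Coriolis force):
V_g = (1/(fρ)) |∂P/∂n| = 5.05×10⁻³ / (8.15×10⁻⁵ × 1.13) = 54.8 m/s

54.8 m/s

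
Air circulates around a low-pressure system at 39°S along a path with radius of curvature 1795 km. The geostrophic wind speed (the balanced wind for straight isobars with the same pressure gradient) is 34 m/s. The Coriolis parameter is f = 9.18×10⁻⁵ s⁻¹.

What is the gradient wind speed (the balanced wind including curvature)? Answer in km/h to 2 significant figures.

100 km/h

Around a low, centrifugal force acts outward with Coriolis, so pressure-gradient force balances both:
(1/ρ)|∂P/∂n| = fV + V²/R  →  V² + fR·V − fR·V_g = 0
With fR = 9.18×10⁻⁵ × 1795×10³ m = 165 m/s:
V = [−fR + √((fR)² + 4 fR V_g)]/2 = [−165 + √(165² + 4×165×34)]/2 = 28.9 m/s
Subgeostrophic (V < V_g = 34 m/s), as expected around a low.
Converting: 28.9 m/s × 3.6 = 100 km/h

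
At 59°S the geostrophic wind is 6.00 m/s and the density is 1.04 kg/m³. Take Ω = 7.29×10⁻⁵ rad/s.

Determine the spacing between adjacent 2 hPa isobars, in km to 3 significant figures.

Coriolis parameter at 59°S:
f = 2Ω sin φ = 2 × 7.29×10⁻⁵ × sin 59° = 1.25×10⁻⁴ s⁻¹
Geostrophic balance rearranged: |∂P/∂n| = f ρ V_g
|∂P/∂n| = 1.25×10⁻⁴ × 1.04 × 6.00 = 7.80×10⁻⁴ Pa/m
Isobar spacing: Δn = ΔP/|∂P/∂n| = 200 Pa / 7.80×10⁻⁴ Pa/m = 256462 m ≈ 256 km

256 km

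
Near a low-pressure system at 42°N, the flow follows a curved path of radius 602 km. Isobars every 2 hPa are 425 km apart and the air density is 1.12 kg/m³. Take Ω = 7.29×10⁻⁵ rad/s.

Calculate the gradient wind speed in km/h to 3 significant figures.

Coriolis parameter at 42°N:
f = 2Ω sin φ = 2 × 7.29×10⁻⁵ × sin 42° = 9.76×10⁻⁵ s⁻¹
Pressure gradient: |∂P/∂n| = 200 Pa / 425000 m = 4.71×10⁻⁴ Pa/m
Geostrophic speed: V_g = |∂P/∂n|/(fρ) = 4.71×10⁻⁴/(9.76×10⁻⁵ × 1.12) = 4.31 m/s
Around a low, centrifugal force acts outward with Coriolis, so pressure-gradient force balances both:
(1/ρ)|∂P/∂n| = fV + V²/R  →  V² + fR·V − fR·V_g = 0
With fR = 9.76×10⁻⁵ × 602×10³ m = 58.7 m/s:
V = [−fR + √((fR)² + 4 fR V_g)]/2 = [−58.7 + √(58.7² + 4×58.7×4.31)]/2 = 4.03 m/s
Subgeostrophic (V < V_g = 4.31 m/s), as expected around a low.
Converting: 4.03 m/s × 3.6 = 14.5 km/h

14.5 km/h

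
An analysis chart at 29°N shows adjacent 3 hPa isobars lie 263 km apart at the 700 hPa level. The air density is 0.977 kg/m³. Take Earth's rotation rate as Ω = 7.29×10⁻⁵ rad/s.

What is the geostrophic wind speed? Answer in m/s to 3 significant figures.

Coriolis parameter at 29°N:
f = 2Ω sin φ = 2 × 7.29×10⁻⁵ × sin 29° = 7.07×10⁻⁵ s⁻¹
Pressure gradient: |∂P/∂n| = 300 Pa / 263000 m = 1.14×10⁻³ Pa/m
Geostrophic balance (pressure-gradient force = Coriolis force):
V_g = (1/(fρ)) |∂P/∂n| = 1.14×10⁻³ / (7.07×10⁻⁵ × 0.977) = 16.5 m/s

16.5 m/s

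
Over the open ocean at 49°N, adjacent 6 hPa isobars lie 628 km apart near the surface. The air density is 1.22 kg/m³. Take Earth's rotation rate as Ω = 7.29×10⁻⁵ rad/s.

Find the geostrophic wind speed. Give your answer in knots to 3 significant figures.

13.8 knots

Coriolis parameter at 49°N:
f = 2Ω sin φ = 2 × 7.29×10⁻⁵ × sin 49° = 1.10×10⁻⁴ s⁻¹
Pressure gradient: |∂P/∂n| = 600 Pa / 628000 m = 9.55×10⁻⁴ Pa/m
Geostrophic balance (pressure-gradient force = Coriolis force):
V_g = (1/(fρ)) |∂P/∂n| = 9.55×10⁻⁴ / (1.10×10⁻⁴ × 1.22) = 7.12 m/s
Converting: 7.12 m/s × 1.944 = 13.8 knots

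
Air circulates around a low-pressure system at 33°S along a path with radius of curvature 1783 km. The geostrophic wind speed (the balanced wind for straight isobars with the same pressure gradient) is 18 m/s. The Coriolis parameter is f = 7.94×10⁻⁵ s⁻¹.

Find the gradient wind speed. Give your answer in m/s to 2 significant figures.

16 m/s

Around a low, centrifugal force acts outward with Coriolis, so pressure-gradient force balances both:
(1/ρ)|∂P/∂n| = fV + V²/R  →  V² + fR·V − fR·V_g = 0
With fR = 7.94×10⁻⁵ × 1783×10³ m = 142 m/s:
V = [−fR + √((fR)² + 4 fR V_g)]/2 = [−142 + √(142² + 4×142×18)]/2 = 16.2 m/s
Subgeostrophic (V < V_g = 18 m/s), as expected around a low.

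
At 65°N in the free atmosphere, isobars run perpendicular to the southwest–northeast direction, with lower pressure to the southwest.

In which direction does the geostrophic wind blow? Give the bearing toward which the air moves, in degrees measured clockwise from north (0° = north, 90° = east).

The pressure-gradient force points toward the southwest (bearing 225°).
Geostrophic balance: in the Northern Hemisphere the Coriolis force deflects motion to the right, so the geostrophic wind blows 90° to the right of the pressure-gradient force (low pressure on the left).
Rotating 225° by 90° clockwise gives 315° — the wind blows toward the northwest.

315°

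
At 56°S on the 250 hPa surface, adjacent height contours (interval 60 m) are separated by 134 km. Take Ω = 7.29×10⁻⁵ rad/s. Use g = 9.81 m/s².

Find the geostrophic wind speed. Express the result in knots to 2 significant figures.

Coriolis parameter at 56°S:
f = 2Ω sin φ = 2 × 7.29×10⁻⁵ × sin 56° = 1.21×10⁻⁴ s⁻¹
Height gradient: |∂Z/∂n| = 60 m / 134000 m = 4.48×10⁻⁴
On a pressure surface, geostrophic balance gives V_g = (g/f)|∂Z/∂n|:
V_g = 9.81 × 4.48×10⁻⁴ / 1.21×10⁻⁴ = 36.3 m/s
Converting: 36.3 m/s × 1.944 = 71 knots

71 knots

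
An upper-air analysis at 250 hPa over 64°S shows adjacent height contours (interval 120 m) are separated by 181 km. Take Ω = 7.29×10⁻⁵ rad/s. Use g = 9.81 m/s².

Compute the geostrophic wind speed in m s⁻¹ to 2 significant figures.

Coriolis parameter at 64°S:
f = 2Ω sin φ = 2 × 7.29×10⁻⁵ × sin 64° = 1.31×10⁻⁴ s⁻¹
Height gradient: |∂Z/∂n| = 120 m / 181000 m = 6.63×10⁻⁴
On a pressure surface, geostrophic balance gives V_g = (g/f)|∂Z/∂n|:
V_g = 9.81 × 6.63×10⁻⁴ / 1.31×10⁻⁴ = 49.6 m/s

50 m s⁻¹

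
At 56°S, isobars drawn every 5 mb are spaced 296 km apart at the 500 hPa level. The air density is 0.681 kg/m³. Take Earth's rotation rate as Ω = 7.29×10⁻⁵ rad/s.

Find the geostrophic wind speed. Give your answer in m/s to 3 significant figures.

20.5 m/s

Coriolis parameter at 56°S:
f = 2Ω sin φ = 2 × 7.29×10⁻⁵ × sin 56° = 1.21×10⁻⁴ s⁻¹
Pressure gradient: |∂P/∂n| = 500 Pa / 296000 m = 1.69×10⁻³ Pa/m
Geostrophic balance (pressure-gradient force = Coriolis force):
V_g = (1/(fρ)) |∂P/∂n| = 1.69×10⁻³ / (1.21×10⁻⁴ × 0.681) = 20.5 m/s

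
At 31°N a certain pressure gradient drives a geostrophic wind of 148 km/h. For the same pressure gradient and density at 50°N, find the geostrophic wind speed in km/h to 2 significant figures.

100 km/h

With the same pressure gradient and density, V_g ∝ 1/f ∝ 1/sin φ.
V₂ = V₁ · sin φ₁ / sin φ₂ = 148 × sin 31° / sin 50°
V₂ = 148 × 0.5150/0.7660 = 100 km/h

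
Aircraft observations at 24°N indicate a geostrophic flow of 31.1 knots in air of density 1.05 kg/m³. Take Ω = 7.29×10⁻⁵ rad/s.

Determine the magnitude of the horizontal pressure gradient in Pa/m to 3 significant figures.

Coriolis parameter at 24°N:
f = 2Ω sin φ = 2 × 7.29×10⁻⁵ × sin 24° = 5.93×10⁻⁵ s⁻¹
Wind speed in SI: 31.1 knots = 16.0 m/s
Geostrophic balance rearranged: |∂P/∂n| = f ρ V_g
|∂P/∂n| = 5.93×10⁻⁵ × 1.05 × 16.0 = 9.96×10⁻⁴ Pa/m

9.96×10⁻⁴ Pa/m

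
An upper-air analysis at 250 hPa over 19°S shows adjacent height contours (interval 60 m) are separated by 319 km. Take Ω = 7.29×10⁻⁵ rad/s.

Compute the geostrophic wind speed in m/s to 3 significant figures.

38.9 m/s

Coriolis parameter at 19°S:
f = 2Ω sin φ = 2 × 7.29×10⁻⁵ × sin 19° = 4.75×10⁻⁵ s⁻¹
Height gradient: |∂Z/∂n| = 60 m / 319000 m = 1.88×10⁻⁴
On a pressure surface, geostrophic balance gives V_g = (g/f)|∂Z/∂n|:
V_g = 9.81 × 1.88×10⁻⁴ / 4.75×10⁻⁵ = 38.9 m/s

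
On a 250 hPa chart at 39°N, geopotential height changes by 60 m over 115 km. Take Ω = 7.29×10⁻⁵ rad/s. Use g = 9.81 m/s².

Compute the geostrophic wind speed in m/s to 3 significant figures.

Coriolis parameter at 39°N:
f = 2Ω sin φ = 2 × 7.29×10⁻⁵ × sin 39° = 9.18×10⁻⁵ s⁻¹
Height gradient: |∂Z/∂n| = 60 m / 115000 m = 5.22×10⁻⁴
On a pressure surface, geostrophic balance gives V_g = (g/f)|∂Z/∂n|:
V_g = 9.81 × 5.22×10⁻⁴ / 9.18×10⁻⁵ = 55.8 m/s

55.8 m/s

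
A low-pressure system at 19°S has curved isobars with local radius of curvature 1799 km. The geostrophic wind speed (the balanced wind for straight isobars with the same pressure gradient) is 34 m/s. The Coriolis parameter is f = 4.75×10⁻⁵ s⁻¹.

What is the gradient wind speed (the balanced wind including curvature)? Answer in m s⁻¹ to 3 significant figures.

Around a low, centrifugal force acts outward with Coriolis, so pressure-gradient force balances both:
(1/ρ)|∂P/∂n| = fV + V²/R  →  V² + fR·V − fR·V_g = 0
With fR = 4.75×10⁻⁵ × 1799×10³ m = 85.5 m/s:
V = [−fR + √((fR)² + 4 fR V_g)]/2 = [−85.5 + √(85.5² + 4×85.5×34)]/2 = 26.1 m/s
Subgeostrophic (V < V_g = 34 m/s), as expected around a low.

26.1 m s⁻¹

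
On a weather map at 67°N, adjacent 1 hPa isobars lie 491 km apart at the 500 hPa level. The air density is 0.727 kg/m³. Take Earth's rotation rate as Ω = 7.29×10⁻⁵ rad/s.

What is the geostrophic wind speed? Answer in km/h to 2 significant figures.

Coriolis parameter at 67°N:
f = 2Ω sin φ = 2 × 7.29×10⁻⁵ × sin 67° = 1.34×10⁻⁴ s⁻¹
Pressure gradient: |∂P/∂n| = 100 Pa / 491000 m = 2.04×10⁻⁴ Pa/m
Geostrophic balance (pressure-gradient force = Coriolis force):
V_g = (1/(fρ)) |∂P/∂n| = 2.04×10⁻⁴ / (1.34×10⁻⁴ × 0.727) = 2.09 m/s
Converting: 2.09 m/s × 3.6 = 7.5 km/h

7.5 km/h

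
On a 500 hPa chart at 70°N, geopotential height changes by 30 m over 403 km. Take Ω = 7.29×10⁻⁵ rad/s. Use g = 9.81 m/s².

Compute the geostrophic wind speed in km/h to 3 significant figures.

19.2 km/h

Coriolis parameter at 70°N:
f = 2Ω sin φ = 2 × 7.29×10⁻⁵ × sin 70° = 1.37×10⁻⁴ s⁻¹
Height gradient: |∂Z/∂n| = 30 m / 403000 m = 7.44×10⁻⁵
On a pressure surface, geostrophic balance gives V_g = (g/f)|∂Z/∂n|:
V_g = 9.81 × 7.44×10⁻⁵ / 1.37×10⁻⁴ = 5.33 m/s
Converting: 5.33 m/s × 3.6 = 19.2 km/h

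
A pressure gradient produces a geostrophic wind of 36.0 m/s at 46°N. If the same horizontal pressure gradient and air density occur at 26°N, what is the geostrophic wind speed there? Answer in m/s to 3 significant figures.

59.1 m/s

With the same pressure gradient and density, V_g ∝ 1/f ∝ 1/sin φ.
V₂ = V₁ · sin φ₁ / sin φ₂ = 36.0 × sin 46° / sin 26°
V₂ = 36.0 × 0.7193/0.4384 = 59.1 m/s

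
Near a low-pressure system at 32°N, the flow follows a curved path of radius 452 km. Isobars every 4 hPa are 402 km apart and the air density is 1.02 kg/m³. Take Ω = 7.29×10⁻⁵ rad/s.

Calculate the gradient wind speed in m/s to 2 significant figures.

Coriolis parameter at 32°N:
f = 2Ω sin φ = 2 × 7.29×10⁻⁵ × sin 32° = 7.73×10⁻⁵ s⁻¹
Pressure gradient: |∂P/∂n| = 400 Pa / 402000 m = 9.95×10⁻⁴ Pa/m
Geostrophic speed: V_g = |∂P/∂n|/(fρ) = 9.95×10⁻⁴/(7.73×10⁻⁵ × 1.02) = 12.6 m/s
Around a low, centrifugal force acts outward with Coriolis, so pressure-gradient force balances both:
(1/ρ)|∂P/∂n| = fV + V²/R  →  V² + fR·V − fR·V_g = 0
With fR = 7.73×10⁻⁵ × 452×10³ m = 34.9 m/s:
V = [−fR + √((fR)² + 4 fR V_g)]/2 = [−34.9 + √(34.9² + 4×34.9×12.6)]/2 = 9.85 m/s
Subgeostrophic (V < V_g = 12.6 m/s), as expected around a low.

9.8 m/s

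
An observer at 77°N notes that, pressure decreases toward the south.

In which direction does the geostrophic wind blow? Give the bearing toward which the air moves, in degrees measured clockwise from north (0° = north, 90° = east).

The pressure-gradient force points toward the south (bearing 180°).
Geostrophic balance: in the Northern Hemisphere the Coriolis force deflects motion to the right, so the geostrophic wind blows 90° to the right of the pressure-gradient force (low pressure on the left).
Rotating 180° by 90° clockwise gives 270° — the wind blows toward the west.

270°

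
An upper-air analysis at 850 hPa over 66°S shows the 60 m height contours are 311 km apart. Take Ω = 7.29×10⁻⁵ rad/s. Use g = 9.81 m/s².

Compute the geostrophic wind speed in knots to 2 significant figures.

Coriolis parameter at 66°S:
f = 2Ω sin φ = 2 × 7.29×10⁻⁵ × sin 66° = 1.33×10⁻⁴ s⁻¹
Height gradient: |∂Z/∂n| = 60 m / 311000 m = 1.93×10⁻⁴
On a pressure surface, geostrophic balance gives V_g = (g/f)|∂Z/∂n|:
V_g = 9.81 × 1.93×10⁻⁴ / 1.33×10⁻⁴ = 14.2 m/s
Converting: 14.2 m/s × 1.944 = 28 knots

28 knots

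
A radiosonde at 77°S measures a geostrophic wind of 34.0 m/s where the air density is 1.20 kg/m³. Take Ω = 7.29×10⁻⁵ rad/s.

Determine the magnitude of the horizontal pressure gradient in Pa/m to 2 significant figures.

5.8×10⁻³ Pa/m

Coriolis parameter at 77°S:
f = 2Ω sin φ = 2 × 7.29×10⁻⁵ × sin 77° = 1.42×10⁻⁴ s⁻¹
Geostrophic balance rearranged: |∂P/∂n| = f ρ V_g
|∂P/∂n| = 1.42×10⁻⁴ × 1.20 × 34.0 = 5.80×10⁻³ Pa/m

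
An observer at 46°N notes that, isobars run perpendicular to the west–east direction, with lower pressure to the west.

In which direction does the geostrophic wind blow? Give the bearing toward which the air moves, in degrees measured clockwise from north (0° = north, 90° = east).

000°

The pressure-gradient force points toward the west (bearing 270°).
Geostrophic balance: in the Northern Hemisphere the Coriolis force deflects motion to the right, so the geostrophic wind blows 90° to the right of the pressure-gradient force (low pressure on the left).
Rotating 270° by 90° clockwise gives 000° — the wind blows toward the north.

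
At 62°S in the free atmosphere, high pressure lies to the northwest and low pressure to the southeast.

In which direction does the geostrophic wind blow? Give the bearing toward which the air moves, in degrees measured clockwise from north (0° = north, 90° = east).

The pressure-gradient force points toward the southeast (bearing 135°).
Geostrophic balance: in the Southern Hemisphere the Coriolis force deflects motion to the left, so the geostrophic wind blows 90° to the left of the pressure-gradient force (low pressure on the right).
Rotating 135° by 90° counterclockwise gives 045° — the wind blows toward the northeast.

045°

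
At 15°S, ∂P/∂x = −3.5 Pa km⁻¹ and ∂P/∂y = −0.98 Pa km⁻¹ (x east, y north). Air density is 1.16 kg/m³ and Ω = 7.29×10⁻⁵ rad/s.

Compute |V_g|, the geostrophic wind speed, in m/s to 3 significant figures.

Coriolis parameter at 15°S:
f = 2Ω sin φ = 2 × 7.29×10⁻⁵ × sin 15° = 3.77×10⁻⁵ s⁻¹
In the Southern Hemisphere f is negative: f = −3.77×10⁻⁵ s⁻¹.
Component geostrophic relations (x east, y north):
u_g = −(1/(fρ)) ∂P/∂y,  v_g = (1/(fρ)) ∂P/∂x
u_g = −(−0.98×10⁻³)/(−3.77×10⁻⁵ × 1.16) = −22.4 m/s;  v_g = (−3.5×10⁻³)/(−3.77×10⁻⁵ × 1.16) = 80.0 m/s
|V_g| = √(u_g² + v_g²) = 83.0 m/s

83.0 m/s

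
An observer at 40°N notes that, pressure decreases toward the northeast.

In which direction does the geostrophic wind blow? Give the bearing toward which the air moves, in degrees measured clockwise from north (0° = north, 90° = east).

135°

The pressure-gradient force points toward the northeast (bearing 045°).
Geostrophic balance: in the Northern Hemisphere the Coriolis force deflects motion to the right, so the geostrophic wind blows 90° to the right of the pressure-gradient force (low pressure on the left).
Rotating 045° by 90° clockwise gives 135° — the wind blows toward the southeast.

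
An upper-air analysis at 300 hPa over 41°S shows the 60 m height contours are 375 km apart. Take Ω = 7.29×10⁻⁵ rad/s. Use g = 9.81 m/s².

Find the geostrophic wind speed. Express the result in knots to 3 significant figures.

31.9 knots

Coriolis parameter at 41°S:
f = 2Ω sin φ = 2 × 7.29×10⁻⁵ × sin 41° = 9.57×10⁻⁵ s⁻¹
Height gradient: |∂Z/∂n| = 60 m / 375000 m = 1.60×10⁻⁴
On a pressure surface, geostrophic balance gives V_g = (g/f)|∂Z/∂n|:
V_g = 9.81 × 1.60×10⁻⁴ / 9.57×10⁻⁵ = 16.4 m/s
Converting: 16.4 m/s × 1.944 = 31.9 knots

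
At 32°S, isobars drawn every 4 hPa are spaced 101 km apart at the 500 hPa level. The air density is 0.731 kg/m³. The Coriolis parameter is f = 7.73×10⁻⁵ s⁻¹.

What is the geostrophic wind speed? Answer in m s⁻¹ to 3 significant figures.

Pressure gradient: |∂P/∂n| = 400 Pa / 101000 m = 3.96×10⁻³ Pa/m
Geostrophic balance (pressure-gradient force = Coriolis force):
V_g = (1/(fρ)) |∂P/∂n| = 3.96×10⁻³ / (7.73×10⁻⁵ × 0.731) = 70.1 m/s

70.1 m s⁻¹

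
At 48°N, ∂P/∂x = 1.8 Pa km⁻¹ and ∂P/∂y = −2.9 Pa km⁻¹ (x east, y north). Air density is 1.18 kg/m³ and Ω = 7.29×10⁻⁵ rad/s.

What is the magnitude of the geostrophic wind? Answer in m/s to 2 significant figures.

Coriolis parameter at 48°N:
f = 2Ω sin φ = 2 × 7.29×10⁻⁵ × sin 48° = 1.08×10⁻⁴ s⁻¹
Component geostrophic relations (x east, y north):
u_g = −(1/(fρ)) ∂P/∂y,  v_g = (1/(fρ)) ∂P/∂x
u_g = −(−2.9×10⁻³)/(1.08×10⁻⁴ × 1.18) = 22.7 m/s;  v_g = (1.8×10⁻³)/(1.08×10⁻⁴ × 1.18) = 14.1 m/s
|V_g| = √(u_g² + v_g²) = 26.7 m/s

27 m/s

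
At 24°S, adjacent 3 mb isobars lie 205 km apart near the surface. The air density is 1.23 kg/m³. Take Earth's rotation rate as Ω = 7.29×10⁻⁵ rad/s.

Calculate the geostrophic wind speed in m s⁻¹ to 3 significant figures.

Coriolis parameter at 24°S:
f = 2Ω sin φ = 2 × 7.29×10⁻⁵ × sin 24° = 5.93×10⁻⁵ s⁻¹
Pressure gradient: |∂P/∂n| = 300 Pa / 205000 m = 1.46×10⁻³ Pa/m
Geostrophic balance (pressure-gradient force = Coriolis force):
V_g = (1/(fρ)) |∂P/∂n| = 1.46×10⁻³ / (5.93×10⁻⁵ × 1.23) = 20.1 m/s

20.1 m s⁻¹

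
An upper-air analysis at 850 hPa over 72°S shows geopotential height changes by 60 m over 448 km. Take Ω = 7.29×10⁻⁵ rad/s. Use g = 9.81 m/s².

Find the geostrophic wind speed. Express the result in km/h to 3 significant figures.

34.1 km/h

Coriolis parameter at 72°S:
f = 2Ω sin φ = 2 × 7.29×10⁻⁵ × sin 72° = 1.39×10⁻⁴ s⁻¹
Height gradient: |∂Z/∂n| = 60 m / 448000 m = 1.34×10⁻⁴
On a pressure surface, geostrophic balance gives V_g = (g/f)|∂Z/∂n|:
V_g = 9.81 × 1.34×10⁻⁴ / 1.39×10⁻⁴ = 9.47 m/s
Converting: 9.47 m/s × 3.6 = 34.1 km/h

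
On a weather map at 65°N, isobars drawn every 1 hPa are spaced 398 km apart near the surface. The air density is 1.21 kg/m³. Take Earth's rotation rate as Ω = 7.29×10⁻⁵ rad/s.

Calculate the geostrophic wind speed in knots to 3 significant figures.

3.05 knots

Coriolis parameter at 65°N:
f = 2Ω sin φ = 2 × 7.29×10⁻⁵ × sin 65° = 1.32×10⁻⁴ s⁻¹
Pressure gradient: |∂P/∂n| = 100 Pa / 398000 m = 2.51×10⁻⁴ Pa/m
Geostrophic balance (pressure-gradient force = Coriolis force):
V_g = (1/(fρ)) |∂P/∂n| = 2.51×10⁻⁴ / (1.32×10⁻⁴ × 1.21) = 1.57 m/s
Converting: 1.57 m/s × 1.944 = 3.05 knots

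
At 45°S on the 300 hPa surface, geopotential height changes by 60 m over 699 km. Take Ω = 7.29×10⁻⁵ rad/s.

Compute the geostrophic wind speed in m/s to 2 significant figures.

Coriolis parameter at 45°S:
f = 2Ω sin φ = 2 × 7.29×10⁻⁵ × sin 45° = 1.03×10⁻⁴ s⁻¹
Height gradient: |∂Z/∂n| = 60 m / 699000 m = 8.58×10⁻⁵
On a pressure surface, geostrophic balance gives V_g = (g/f)|∂Z/∂n|:
V_g = 9.81 × 8.58×10⁻⁵ / 1.03×10⁻⁴ = 8.17 m/s

8.2 m/s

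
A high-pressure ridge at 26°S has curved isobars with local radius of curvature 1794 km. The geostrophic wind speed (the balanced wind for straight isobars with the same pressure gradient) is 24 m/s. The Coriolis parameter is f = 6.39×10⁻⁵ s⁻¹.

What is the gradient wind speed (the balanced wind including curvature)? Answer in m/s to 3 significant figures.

Around a high, pressure-gradient force acts outward with centrifugal, so Coriolis balances both:
fV = (1/ρ)|∂P/∂n| + V²/R  →  V² − fR·V + fR·V_g = 0
With fR = 6.39×10⁻⁵ × 1794×10³ m = 115 m/s:
V = [fR − √((fR)² − 4 fR V_g)]/2 = [115 − √(115² − 4×115×24)]/2 = 34.2 m/s
Supergeostrophic (V > V_g = 24 m/s), as expected around a high.

34.2 m/s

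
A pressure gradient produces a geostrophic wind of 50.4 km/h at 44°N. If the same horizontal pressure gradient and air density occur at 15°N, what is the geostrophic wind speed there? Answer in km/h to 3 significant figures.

With the same pressure gradient and density, V_g ∝ 1/f ∝ 1/sin φ.
V₂ = V₁ · sin φ₁ / sin φ₂ = 50.4 × sin 44° / sin 15°
V₂ = 50.4 × 0.6947/0.2588 = 135 km/h

135 km/h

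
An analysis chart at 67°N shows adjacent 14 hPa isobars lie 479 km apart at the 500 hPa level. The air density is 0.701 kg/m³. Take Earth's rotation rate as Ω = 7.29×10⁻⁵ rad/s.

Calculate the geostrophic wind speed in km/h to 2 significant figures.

Coriolis parameter at 67°N:
f = 2Ω sin φ = 2 × 7.29×10⁻⁵ × sin 67° = 1.34×10⁻⁴ s⁻¹
Pressure gradient: |∂P/∂n| = 1400 Pa / 479000 m = 2.92×10⁻³ Pa/m
Geostrophic balance (pressure-gradient force = Coriolis force):
V_g = (1/(fρ)) |∂P/∂n| = 2.92×10⁻³ / (1.34×10⁻⁴ × 0.701) = 31.1 m/s
Converting: 31.1 m/s × 3.6 = 110 km/h

110 km/h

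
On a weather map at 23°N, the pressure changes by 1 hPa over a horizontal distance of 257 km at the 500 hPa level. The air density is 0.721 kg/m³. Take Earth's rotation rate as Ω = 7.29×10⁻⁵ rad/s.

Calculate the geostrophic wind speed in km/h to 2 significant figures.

34 km/h

Coriolis parameter at 23°N:
f = 2Ω sin φ = 2 × 7.29×10⁻⁵ × sin 23° = 5.70×10⁻⁵ s⁻¹
Pressure gradient: |∂P/∂n| = 100 Pa / 257000 m = 3.89×10⁻⁴ Pa/m
Geostrophic balance (pressure-gradient force = Coriolis force):
V_g = (1/(fρ)) |∂P/∂n| = 3.89×10⁻⁴ / (5.70×10⁻⁵ × 0.721) = 9.47 m/s
Converting: 9.47 m/s × 3.6 = 34 km/h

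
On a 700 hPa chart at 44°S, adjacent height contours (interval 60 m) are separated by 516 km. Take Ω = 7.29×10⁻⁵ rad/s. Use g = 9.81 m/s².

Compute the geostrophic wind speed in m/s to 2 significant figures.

Coriolis parameter at 44°S:
f = 2Ω sin φ = 2 × 7.29×10⁻⁵ × sin 44° = 1.01×10⁻⁴ s⁻¹
Height gradient: |∂Z/∂n| = 60 m / 516000 m = 1.16×10⁻⁴
On a pressure surface, geostrophic balance gives V_g = (g/f)|∂Z/∂n|:
V_g = 9.81 × 1.16×10⁻⁴ / 1.01×10⁻⁴ = 11.3 m/s

11 m/s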